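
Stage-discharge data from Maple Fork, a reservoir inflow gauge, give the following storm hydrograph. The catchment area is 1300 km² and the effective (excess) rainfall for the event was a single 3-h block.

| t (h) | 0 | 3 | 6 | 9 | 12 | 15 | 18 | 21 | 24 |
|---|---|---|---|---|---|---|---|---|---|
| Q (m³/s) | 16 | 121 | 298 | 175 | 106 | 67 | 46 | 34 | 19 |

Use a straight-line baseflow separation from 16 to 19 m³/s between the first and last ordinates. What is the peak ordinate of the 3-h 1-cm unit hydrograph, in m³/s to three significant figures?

Direct runoff: 0.00, 104.62, 281.25, 157.88, 88.50, 49.12, 27.75, 15.38, 0.00 m³/s; ΣQ_DR = 724.5 m³/s, peak = 281.25 m³/s.
Runoff depth d = ΣQ_DR·Δt / A = 724.5 × 10800 / (1300 km²) = 6.019 mm.
The 1-cm UH is the DRH scaled by (10 mm)/d, so U_p = 281.25 × 10/6.019 = 467 m³/s.

U_p ≈ 467 m³/s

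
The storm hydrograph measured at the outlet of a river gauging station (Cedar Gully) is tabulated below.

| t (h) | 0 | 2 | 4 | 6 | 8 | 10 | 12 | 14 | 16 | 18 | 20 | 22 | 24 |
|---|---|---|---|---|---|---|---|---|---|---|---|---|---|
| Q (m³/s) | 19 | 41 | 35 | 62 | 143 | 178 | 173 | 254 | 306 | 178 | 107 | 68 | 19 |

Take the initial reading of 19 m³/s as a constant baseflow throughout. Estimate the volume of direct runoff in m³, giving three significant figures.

Direct-runoff ordinates (Q − Q_b): 0.0, 22.0, 16.0, 43.0, 124.0, 159.0, 154.0, 235.0, 287.0, 159.0, 88.0, 49.0, 0.0 m³/s.
ΣQ_DR = 1336 m³/s.
With Δt = 2 h = 7200 s, V = ΣQ_DR · Δt = 1336 × 7200 = 9.62 × 10^6 m³.

V ≈ 9.62 × 10^6 m³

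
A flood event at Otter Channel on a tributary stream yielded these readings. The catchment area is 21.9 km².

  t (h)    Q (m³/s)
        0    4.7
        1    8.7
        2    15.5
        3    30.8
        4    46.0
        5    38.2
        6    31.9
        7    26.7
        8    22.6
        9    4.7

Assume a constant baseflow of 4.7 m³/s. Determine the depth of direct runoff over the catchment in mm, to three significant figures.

d ≈ 30.0 mm

Direct runoff: 0.0, 4.0, 10.8, 26.1, 41.3, 33.5, 27.2, 22.0, 17.9, 0.0 m³/s; ΣQ_DR = 182.8 m³/s.
V = ΣQ_DR · Δt = 182.8 × 3600 s = 6.581 × 10^5 m³.
Over A = 21.9 km², depth = V / A = 30.0 mm.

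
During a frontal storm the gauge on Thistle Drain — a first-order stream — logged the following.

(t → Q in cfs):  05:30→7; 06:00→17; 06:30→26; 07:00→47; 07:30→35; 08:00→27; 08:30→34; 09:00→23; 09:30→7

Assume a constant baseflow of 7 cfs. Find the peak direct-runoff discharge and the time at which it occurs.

Q_p = 40.0 cfs at t = 07:00

Subtracting baseflow gives direct-runoff ordinates: 0.0, 10.0, 19.0, 40.0, 28.0, 20.0, 27.0, 16.0, 0.0 cfs.
The maximum is 40.0 cfs, occurring at the reading for t = 07:00.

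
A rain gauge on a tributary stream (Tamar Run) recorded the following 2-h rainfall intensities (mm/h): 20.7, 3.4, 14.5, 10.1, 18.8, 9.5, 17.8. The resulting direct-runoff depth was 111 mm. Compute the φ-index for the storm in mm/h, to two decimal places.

Only the 6 blocks with intensity above φ contribute runoff: 20.7, 14.5, 10.1, 18.8, 9.5, 17.8 mm/h.
Σ(I−φ)·Δt = d  ⇒  (20.7+14.5+10.1+18.8+9.5+17.8 − 6φ)·2 = 111
φ = (91.40 − 111/2) / 6 = 5.98 mm/h.

φ ≈ 5.98 mm/h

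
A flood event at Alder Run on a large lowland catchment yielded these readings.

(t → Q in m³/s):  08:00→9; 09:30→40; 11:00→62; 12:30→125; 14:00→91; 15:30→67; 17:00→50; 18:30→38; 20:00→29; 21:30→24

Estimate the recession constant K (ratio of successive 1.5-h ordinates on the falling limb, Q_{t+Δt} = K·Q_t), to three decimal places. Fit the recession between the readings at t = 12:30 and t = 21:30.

Using the recession-limb readings at t = 12:30 and t = 21:30: Q falls from 125 to 24 m³/s over 6 intervals.
K = (Q₂/Q₁)^(1/6) = (24/125)^(1/6) = 0.760.

K ≈ 0.760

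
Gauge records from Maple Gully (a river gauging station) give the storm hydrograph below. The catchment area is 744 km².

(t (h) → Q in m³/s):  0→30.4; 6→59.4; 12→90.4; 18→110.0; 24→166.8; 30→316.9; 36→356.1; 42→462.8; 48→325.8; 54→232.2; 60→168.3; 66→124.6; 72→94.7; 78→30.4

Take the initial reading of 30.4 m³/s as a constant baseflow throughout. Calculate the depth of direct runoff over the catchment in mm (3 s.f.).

d ≈ 62.2 mm

Direct runoff: 0.0, 29.0, 60.0, 79.6, 136.4, 286.5, 325.7, 432.4, 295.4, 201.8, 137.9, 94.2, 64.3, 0.0 m³/s; ΣQ_DR = 2143 m³/s.
V = ΣQ_DR · Δt = 2143 × 21600 s = 4.629 × 10^7 m³.
Over A = 744 km², depth = V / A = 62.2 mm.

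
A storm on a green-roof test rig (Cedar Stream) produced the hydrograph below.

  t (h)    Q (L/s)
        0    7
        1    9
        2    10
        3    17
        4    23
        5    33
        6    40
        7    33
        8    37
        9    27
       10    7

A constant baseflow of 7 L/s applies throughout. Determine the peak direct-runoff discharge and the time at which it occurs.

Subtracting baseflow gives direct-runoff ordinates: 0.0, 2.0, 3.0, 10.0, 16.0, 26.0, 33.0, 26.0, 30.0, 20.0, 0.0 L/s.
The maximum is 33.0 L/s, occurring at the reading for t = 6 h.

Q_p = 33.0 L/s at t = 6 h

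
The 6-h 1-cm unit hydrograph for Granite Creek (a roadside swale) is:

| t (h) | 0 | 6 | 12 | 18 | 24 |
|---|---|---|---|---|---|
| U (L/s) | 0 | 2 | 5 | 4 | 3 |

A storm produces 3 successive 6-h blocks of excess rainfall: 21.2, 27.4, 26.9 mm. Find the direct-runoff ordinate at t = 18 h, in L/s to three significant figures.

Q ≈ 27.6 L/s

By discrete convolution, Q_j = Σ (P_i / 10 mm) · U_{j−i}.
At t = 18 h (j=3): Q = (21.2/10)·4 + (27.4/10)·5 + (26.9/10)·2 = 27.6 L/s.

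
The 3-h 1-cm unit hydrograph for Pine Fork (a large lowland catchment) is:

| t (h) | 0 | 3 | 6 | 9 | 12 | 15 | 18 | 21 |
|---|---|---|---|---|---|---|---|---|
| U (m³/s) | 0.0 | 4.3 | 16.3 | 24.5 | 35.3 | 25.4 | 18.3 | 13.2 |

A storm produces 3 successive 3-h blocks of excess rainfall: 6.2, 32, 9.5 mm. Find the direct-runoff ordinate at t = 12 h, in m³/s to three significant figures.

By discrete convolution, Q_j = Σ (P_i / 10 mm) · U_{j−i}.
At t = 12 h (j=4): Q = (6.2/10)·35.3 + (32/10)·24.5 + (9.5/10)·16.3 = 116 m³/s.

Q ≈ 116 m³/s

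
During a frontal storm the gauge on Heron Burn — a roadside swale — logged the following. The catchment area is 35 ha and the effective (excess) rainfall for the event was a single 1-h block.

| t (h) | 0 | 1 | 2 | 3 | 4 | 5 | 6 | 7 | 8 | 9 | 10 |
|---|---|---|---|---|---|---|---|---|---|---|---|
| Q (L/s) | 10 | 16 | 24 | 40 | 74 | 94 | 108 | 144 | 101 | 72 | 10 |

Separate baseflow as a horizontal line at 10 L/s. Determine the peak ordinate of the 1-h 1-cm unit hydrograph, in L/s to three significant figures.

U_p ≈ 223 L/s

Direct runoff: 0.0, 6.0, 14.0, 30.0, 64.0, 84.0, 98.0, 134.0, 91.0, 62.0, 0.0 L/s; ΣQ_DR = 583.0 L/s, peak = 134.0 L/s.
Runoff depth d = ΣQ_DR·Δt / A = 583.0 × 3600 / (35 ha) = 5.997 mm.
The 1-cm UH is the DRH scaled by (10 mm)/d, so U_p = 134.0 × 10/5.997 = 223 L/s.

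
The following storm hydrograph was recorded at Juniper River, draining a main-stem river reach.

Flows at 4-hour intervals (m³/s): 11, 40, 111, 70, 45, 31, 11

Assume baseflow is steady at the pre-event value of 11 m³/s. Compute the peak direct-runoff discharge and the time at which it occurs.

Subtracting baseflow gives direct-runoff ordinates: 0.0, 29.0, 100.0, 59.0, 34.0, 20.0, 0.0 m³/s.
The maximum is 100.0 m³/s, occurring at the reading for t = 8 h.

Q_p = 100.0 m³/s at t = 8 h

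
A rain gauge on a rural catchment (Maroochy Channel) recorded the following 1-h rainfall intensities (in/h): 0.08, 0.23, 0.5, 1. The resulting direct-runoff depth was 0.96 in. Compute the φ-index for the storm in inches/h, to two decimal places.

φ ≈ 0.27 in/h

Only the 2 blocks with intensity above φ contribute runoff: 0.5, 1 in/h.
Σ(I−φ)·Δt = d  ⇒  (0.5+1 − 2φ)·1 = 0.96
φ = (1.500 − 0.96/1) / 2 = 0.27 in/h.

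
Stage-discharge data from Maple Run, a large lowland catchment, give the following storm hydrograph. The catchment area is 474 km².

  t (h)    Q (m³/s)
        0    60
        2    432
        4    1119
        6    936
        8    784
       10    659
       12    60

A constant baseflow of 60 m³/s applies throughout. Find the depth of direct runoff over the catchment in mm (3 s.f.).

d ≈ 55.1 mm

Direct runoff: 0.0, 372.0, 1059.0, 876.0, 724.0, 599.0, 0.0 m³/s; ΣQ_DR = 3630 m³/s.
V = ΣQ_DR · Δt = 3630 × 7200 s = 2.614 × 10^7 m³.
Over A = 474 km², depth = V / A = 55.1 mm.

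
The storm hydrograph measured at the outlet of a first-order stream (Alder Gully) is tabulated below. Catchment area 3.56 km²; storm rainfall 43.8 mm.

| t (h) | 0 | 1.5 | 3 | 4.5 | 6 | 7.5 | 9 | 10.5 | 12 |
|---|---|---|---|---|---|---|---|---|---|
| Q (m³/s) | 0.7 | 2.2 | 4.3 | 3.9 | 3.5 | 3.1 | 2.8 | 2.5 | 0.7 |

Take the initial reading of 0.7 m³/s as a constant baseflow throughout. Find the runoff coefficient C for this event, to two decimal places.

ΣQ_DR = 17.40 m³/s; V = ΣQ_DR·Δt = 93960 m³.
Runoff depth d = V / A = 26.39 mm.
C = d / P = 26.39 / 43.8 = 0.60.

C ≈ 0.60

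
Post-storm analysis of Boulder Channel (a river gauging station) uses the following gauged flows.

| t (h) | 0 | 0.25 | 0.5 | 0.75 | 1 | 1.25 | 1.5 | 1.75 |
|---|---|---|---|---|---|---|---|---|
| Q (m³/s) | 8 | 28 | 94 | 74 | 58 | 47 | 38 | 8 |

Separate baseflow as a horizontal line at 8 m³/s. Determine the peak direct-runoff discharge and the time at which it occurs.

Subtracting baseflow gives direct-runoff ordinates: 0.0, 20.0, 86.0, 66.0, 50.0, 39.0, 30.0, 0.0 m³/s.
The maximum is 86.0 m³/s, occurring at the reading for t = 0.5 h.

Q_p = 86.0 m³/s at t = 0.5 h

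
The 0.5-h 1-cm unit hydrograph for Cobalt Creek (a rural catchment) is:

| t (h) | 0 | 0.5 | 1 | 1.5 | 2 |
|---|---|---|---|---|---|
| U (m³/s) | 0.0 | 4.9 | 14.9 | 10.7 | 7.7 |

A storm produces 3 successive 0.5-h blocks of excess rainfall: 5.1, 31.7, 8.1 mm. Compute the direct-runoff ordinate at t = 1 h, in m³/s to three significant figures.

By discrete convolution, Q_j = Σ (P_i / 10 mm) · U_{j−i}.
At t = 1 h (j=2): Q = (5.1/10)·14.9 + (31.7/10)·4.9 + (8.1/10)·0.0 = 23.1 m³/s.

Q ≈ 23.1 m³/s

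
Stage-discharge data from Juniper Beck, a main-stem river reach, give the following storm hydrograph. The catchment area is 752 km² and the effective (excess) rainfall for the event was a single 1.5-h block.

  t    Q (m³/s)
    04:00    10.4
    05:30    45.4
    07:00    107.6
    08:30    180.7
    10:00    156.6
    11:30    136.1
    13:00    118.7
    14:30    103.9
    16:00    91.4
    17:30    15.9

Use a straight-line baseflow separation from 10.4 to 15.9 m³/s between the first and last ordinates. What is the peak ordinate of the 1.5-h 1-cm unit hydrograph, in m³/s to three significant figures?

U_p ≈ 281 m³/s

Direct runoff: 0.00, 34.39, 95.98, 168.47, 143.76, 122.64, 104.63, 89.22, 76.11, 0.00 m³/s; ΣQ_DR = 835.2 m³/s, peak = 168.47 m³/s.
Runoff depth d = ΣQ_DR·Δt / A = 835.2 × 5400 / (752 km²) = 5.997 mm.
The 1-cm UH is the DRH scaled by (10 mm)/d, so U_p = 168.47 × 10/5.997 = 281 m³/s.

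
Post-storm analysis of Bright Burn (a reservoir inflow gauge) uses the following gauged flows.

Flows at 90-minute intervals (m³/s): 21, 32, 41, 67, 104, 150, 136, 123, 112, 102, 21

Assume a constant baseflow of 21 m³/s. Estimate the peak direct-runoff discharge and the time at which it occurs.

Q_p = 129.0 m³/s at t = 7.5 h

Subtracting baseflow gives direct-runoff ordinates: 0.0, 11.0, 20.0, 46.0, 83.0, 129.0, 115.0, 102.0, 91.0, 81.0, 0.0 m³/s.
The maximum is 129.0 m³/s, occurring at the reading for t = 7.5 h.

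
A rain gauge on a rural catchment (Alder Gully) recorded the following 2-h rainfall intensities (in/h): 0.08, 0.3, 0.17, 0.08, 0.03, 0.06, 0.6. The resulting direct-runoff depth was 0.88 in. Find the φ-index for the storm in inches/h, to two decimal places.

φ ≈ 0.23 in/h

Only the 2 blocks with intensity above φ contribute runoff: 0.3, 0.6 in/h.
Σ(I−φ)·Δt = d  ⇒  (0.3+0.6 − 2φ)·2 = 0.88
φ = (0.9000 − 0.88/2) / 2 = 0.23 in/h.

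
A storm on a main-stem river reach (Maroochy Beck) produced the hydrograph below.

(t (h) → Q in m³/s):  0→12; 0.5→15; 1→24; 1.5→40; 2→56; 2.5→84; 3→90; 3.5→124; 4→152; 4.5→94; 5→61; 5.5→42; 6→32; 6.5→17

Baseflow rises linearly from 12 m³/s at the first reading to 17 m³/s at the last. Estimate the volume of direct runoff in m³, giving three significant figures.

Direct-runoff ordinates (Q − Q_b): 0.00, 2.62, 11.23, 26.85, 42.46, 70.08, 75.69, 109.31, 136.92, 78.54, 45.15, 25.77, 15.38, 0.00 m³/s.
ΣQ_DR = 640.0 m³/s.
With Δt = 0.5 h = 1800 s, V = ΣQ_DR · Δt = 640.0 × 1800 = 1.15 × 10^6 m³.

V ≈ 1.15 × 10^6 m³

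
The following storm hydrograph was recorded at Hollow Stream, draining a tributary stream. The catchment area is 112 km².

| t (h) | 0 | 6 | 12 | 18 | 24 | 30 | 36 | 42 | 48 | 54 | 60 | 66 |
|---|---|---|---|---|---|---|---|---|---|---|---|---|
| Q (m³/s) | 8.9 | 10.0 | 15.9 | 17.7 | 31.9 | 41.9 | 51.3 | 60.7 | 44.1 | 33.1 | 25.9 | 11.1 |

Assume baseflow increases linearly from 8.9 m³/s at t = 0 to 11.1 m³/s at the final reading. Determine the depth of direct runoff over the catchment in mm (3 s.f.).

Direct runoff: 0.00, 0.90, 6.60, 8.20, 22.20, 32.00, 41.20, 50.40, 33.60, 22.40, 15.00, 0.00 m³/s; ΣQ_DR = 232.5 m³/s.
V = ΣQ_DR · Δt = 232.5 × 21600 s = 5.022 × 10^6 m³.
Over A = 112 km², depth = V / A = 44.8 mm.

d ≈ 44.8 mm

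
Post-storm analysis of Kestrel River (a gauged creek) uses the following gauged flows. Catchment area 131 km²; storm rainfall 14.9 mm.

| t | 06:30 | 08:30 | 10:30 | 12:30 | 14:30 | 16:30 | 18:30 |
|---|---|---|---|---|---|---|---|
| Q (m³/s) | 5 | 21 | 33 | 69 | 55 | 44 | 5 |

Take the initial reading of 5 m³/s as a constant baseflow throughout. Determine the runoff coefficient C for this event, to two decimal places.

C ≈ 0.73

ΣQ_DR = 197.0 m³/s; V = ΣQ_DR·Δt = 1.418 × 10^6 m³.
Runoff depth d = V / A = 10.83 mm.
C = d / P = 10.83 / 14.9 = 0.73.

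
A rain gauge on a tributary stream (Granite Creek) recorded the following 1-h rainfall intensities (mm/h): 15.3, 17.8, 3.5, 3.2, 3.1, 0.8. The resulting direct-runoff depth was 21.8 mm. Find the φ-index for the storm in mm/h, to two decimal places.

Only the 2 blocks with intensity above φ contribute runoff: 15.3, 17.8 mm/h.
Σ(I−φ)·Δt = d  ⇒  (15.3+17.8 − 2φ)·1 = 21.8
φ = (33.10 − 21.8/1) / 2 = 5.65 mm/h.

φ ≈ 5.65 mm/h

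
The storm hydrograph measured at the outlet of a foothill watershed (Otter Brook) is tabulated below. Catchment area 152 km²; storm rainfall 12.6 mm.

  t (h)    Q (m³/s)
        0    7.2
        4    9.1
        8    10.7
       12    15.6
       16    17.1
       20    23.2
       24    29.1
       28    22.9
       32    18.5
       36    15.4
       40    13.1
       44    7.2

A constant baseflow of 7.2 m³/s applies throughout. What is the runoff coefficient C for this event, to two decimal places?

ΣQ_DR = 102.7 m³/s; V = ΣQ_DR·Δt = 1.479 × 10^6 m³.
Runoff depth d = V / A = 9.729 mm.
C = d / P = 9.729 / 12.6 = 0.77.

C ≈ 0.77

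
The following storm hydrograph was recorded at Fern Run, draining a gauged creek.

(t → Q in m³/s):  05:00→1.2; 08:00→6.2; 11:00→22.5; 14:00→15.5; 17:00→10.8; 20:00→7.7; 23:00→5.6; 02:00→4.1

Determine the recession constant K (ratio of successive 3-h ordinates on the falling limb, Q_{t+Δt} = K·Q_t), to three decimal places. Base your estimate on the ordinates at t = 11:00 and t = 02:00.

K ≈ 0.711

Using the recession-limb readings at t = 11:00 and t = 02:00: Q falls from 22.5 to 4.1 m³/s over 5 intervals.
K = (Q₂/Q₁)^(1/5) = (4.1/22.5)^(1/5) = 0.711.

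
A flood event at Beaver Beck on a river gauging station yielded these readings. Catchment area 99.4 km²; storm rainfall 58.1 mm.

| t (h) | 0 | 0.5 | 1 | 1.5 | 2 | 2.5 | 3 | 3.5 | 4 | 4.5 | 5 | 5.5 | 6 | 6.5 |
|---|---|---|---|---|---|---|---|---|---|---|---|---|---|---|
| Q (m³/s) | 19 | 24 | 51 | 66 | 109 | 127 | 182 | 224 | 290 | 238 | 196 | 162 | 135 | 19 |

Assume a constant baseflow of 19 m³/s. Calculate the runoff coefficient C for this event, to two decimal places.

ΣQ_DR = 1576 m³/s; V = ΣQ_DR·Δt = 2.837 × 10^6 m³.
Runoff depth d = V / A = 28.54 mm.
C = d / P = 28.54 / 58.1 = 0.49.

C ≈ 0.49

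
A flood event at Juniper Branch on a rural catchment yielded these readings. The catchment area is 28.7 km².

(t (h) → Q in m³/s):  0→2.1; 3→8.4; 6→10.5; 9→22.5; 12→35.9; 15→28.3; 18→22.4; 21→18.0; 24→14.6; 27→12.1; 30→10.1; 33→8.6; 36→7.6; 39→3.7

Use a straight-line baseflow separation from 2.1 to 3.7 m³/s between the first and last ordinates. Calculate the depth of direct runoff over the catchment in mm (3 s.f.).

d ≈ 61.8 mm

Direct runoff: 0.00, 6.18, 8.15, 20.03, 33.31, 25.58, 19.56, 15.04, 11.52, 8.89, 6.77, 5.15, 4.02, 0.00 m³/s; ΣQ_DR = 164.2 m³/s.
V = ΣQ_DR · Δt = 164.2 × 10800 s = 1.773 × 10^6 m³.
Over A = 28.7 km², depth = V / A = 61.8 mm.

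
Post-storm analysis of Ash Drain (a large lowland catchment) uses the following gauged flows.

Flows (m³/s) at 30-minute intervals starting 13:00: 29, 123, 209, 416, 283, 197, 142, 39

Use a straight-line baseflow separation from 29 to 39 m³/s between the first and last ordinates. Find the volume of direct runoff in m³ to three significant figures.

Direct-runoff ordinates (Q − Q_b): 0.00, 92.57, 177.14, 382.71, 248.29, 160.86, 104.43, 0.00 m³/s.
ΣQ_DR = 1166 m³/s.
With Δt = 0.5 h = 1800 s, V = ΣQ_DR · Δt = 1166 × 1800 = 2.10 × 10^6 m³.

V ≈ 2.10 × 10^6 m³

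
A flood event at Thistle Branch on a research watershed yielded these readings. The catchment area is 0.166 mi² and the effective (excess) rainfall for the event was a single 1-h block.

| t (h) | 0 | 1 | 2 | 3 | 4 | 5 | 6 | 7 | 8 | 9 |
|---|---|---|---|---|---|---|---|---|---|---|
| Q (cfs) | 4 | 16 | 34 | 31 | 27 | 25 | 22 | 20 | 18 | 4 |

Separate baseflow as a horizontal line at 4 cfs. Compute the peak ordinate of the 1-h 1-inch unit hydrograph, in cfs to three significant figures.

U_p ≈ 20.0 cfs

Direct runoff: 0.0, 12.0, 30.0, 27.0, 23.0, 21.0, 18.0, 16.0, 14.0, 0.0 cfs; ΣQ_DR = 161.0 cfs, peak = 30.0 cfs.
Runoff depth d = ΣQ_DR·Δt / A = 161.0 × 3600 / (0.166 mi²) = 1.503 in.
The 1-inch UH is the DRH scaled by (1 in)/d, so U_p = 30.0 × 1/1.503 = 20.0 cfs.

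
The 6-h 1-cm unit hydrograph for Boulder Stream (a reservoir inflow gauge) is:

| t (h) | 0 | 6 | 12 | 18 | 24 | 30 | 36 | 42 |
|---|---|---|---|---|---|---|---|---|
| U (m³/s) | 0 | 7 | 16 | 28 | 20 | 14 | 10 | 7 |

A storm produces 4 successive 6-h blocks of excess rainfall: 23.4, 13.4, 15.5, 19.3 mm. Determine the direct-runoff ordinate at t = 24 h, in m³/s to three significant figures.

Q ≈ 123 m³/s

By discrete convolution, Q_j = Σ (P_i / 10 mm) · U_{j−i}.
At t = 24 h (j=4): Q = (23.4/10)·20 + (13.4/10)·28 + (15.5/10)·16 + (19.3/10)·7 = 123 m³/s.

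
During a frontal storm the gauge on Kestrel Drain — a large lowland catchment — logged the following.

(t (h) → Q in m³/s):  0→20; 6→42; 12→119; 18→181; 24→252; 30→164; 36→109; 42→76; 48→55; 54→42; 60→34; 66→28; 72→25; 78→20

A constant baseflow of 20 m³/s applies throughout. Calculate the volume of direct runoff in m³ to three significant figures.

Direct-runoff ordinates (Q − Q_b): 0.0, 22.0, 99.0, 161.0, 232.0, 144.0, 89.0, 56.0, 35.0, 22.0, 14.0, 8.0, 5.0, 0.0 m³/s.
ΣQ_DR = 887.0 m³/s.
With Δt = 6 h = 21600 s, V = ΣQ_DR · Δt = 887.0 × 21600 = 1.92 × 10^7 m³.

V ≈ 1.92 × 10^7 m³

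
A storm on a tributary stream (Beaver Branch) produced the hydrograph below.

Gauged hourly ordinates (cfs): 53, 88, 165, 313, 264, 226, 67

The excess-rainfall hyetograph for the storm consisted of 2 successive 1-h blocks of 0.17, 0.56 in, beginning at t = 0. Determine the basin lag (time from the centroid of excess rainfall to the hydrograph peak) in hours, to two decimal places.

t_L ≈ 1.73 h

Centroid of excess rainfall: t_c = Σ P_i·t̄_i / ΣP_i = 1.2671 h (block centres at 0.5, 1.5 h).
Hydrograph peak occurs at t = 3 h, so basin lag t_L = 3 − 1.2671 = 1.73 h.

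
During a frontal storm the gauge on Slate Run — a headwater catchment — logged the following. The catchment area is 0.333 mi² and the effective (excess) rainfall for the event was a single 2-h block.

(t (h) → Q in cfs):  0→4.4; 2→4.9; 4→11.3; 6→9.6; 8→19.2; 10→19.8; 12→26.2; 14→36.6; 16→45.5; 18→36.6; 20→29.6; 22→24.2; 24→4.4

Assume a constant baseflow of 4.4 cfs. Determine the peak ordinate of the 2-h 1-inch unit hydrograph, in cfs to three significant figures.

Direct runoff: 0.0, 0.5, 6.9, 5.2, 14.8, 15.4, 21.8, 32.2, 41.1, 32.2, 25.2, 19.8, 0.0 cfs; ΣQ_DR = 215.1 cfs, peak = 41.1 cfs.
Runoff depth d = ΣQ_DR·Δt / A = 215.1 × 7200 / (0.333 mi²) = 2.002 in.
The 1-inch UH is the DRH scaled by (1 in)/d, so U_p = 41.1 × 1/2.002 = 20.5 cfs.

U_p ≈ 20.5 cfs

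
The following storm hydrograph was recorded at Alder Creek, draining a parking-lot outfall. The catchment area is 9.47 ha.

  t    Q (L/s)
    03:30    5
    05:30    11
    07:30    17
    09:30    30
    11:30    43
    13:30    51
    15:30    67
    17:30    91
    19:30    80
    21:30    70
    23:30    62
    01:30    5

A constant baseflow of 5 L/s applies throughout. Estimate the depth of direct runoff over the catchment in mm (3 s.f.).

d ≈ 35.9 mm

Direct runoff: 0.0, 6.0, 12.0, 25.0, 38.0, 46.0, 62.0, 86.0, 75.0, 65.0, 57.0, 0.0 L/s; ΣQ_DR = 472.0 L/s.
V = ΣQ_DR · Δt = 472.0 × 7200 s = 3.398 × 10^6 L.
Over A = 9.47 ha, depth = V / A = 35.9 mm.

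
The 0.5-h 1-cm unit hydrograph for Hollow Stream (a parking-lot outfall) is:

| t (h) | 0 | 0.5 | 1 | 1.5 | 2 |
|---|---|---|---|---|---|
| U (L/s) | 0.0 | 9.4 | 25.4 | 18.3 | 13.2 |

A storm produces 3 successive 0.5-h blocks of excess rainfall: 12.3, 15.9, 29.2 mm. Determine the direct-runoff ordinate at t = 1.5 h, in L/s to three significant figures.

Q ≈ 90.3 L/s

By discrete convolution, Q_j = Σ (P_i / 10 mm) · U_{j−i}.
At t = 1.5 h (j=3): Q = (12.3/10)·18.3 + (15.9/10)·25.4 + (29.2/10)·9.4 = 90.3 L/s.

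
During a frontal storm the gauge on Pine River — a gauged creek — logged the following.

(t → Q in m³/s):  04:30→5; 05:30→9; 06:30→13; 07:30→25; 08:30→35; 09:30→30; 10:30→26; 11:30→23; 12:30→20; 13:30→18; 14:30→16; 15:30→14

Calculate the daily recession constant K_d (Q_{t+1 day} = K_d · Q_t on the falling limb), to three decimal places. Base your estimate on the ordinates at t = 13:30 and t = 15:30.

Between t = 13:30 and t = 15:30 the flow falls from 18 to 14 m³/s over 2×1 h = 2 h.
Per-interval ratio K = (14/18)^(1/2) = 0.8819; K_d = K^(24/1) = 0.049.

K_d ≈ 0.049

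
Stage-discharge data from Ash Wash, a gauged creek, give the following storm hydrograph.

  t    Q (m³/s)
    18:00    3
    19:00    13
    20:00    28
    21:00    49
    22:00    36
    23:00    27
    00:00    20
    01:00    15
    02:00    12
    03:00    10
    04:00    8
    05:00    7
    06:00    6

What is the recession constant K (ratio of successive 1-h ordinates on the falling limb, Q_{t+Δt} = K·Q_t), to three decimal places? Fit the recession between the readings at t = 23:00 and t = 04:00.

K ≈ 0.784

Using the recession-limb readings at t = 23:00 and t = 04:00: Q falls from 27 to 8 m³/s over 5 intervals.
K = (Q₂/Q₁)^(1/5) = (8/27)^(1/5) = 0.784.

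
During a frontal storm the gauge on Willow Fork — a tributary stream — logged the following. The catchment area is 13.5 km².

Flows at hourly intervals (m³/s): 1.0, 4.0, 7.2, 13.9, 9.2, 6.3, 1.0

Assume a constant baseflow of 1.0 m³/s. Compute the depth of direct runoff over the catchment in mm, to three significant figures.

d ≈ 9.49 mm

Direct runoff: 0.0, 3.0, 6.2, 12.9, 8.2, 5.3, 0.0 m³/s; ΣQ_DR = 35.60 m³/s.
V = ΣQ_DR · Δt = 35.60 × 3600 s = 1.282 × 10^5 m³.
Over A = 13.5 km², depth = V / A = 9.49 mm.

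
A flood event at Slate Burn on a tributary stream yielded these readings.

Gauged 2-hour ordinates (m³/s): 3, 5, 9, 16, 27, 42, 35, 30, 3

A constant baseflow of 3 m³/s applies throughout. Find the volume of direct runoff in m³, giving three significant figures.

Direct-runoff ordinates (Q − Q_b): 0.0, 2.0, 6.0, 13.0, 24.0, 39.0, 32.0, 27.0, 0.0 m³/s.
ΣQ_DR = 143.0 m³/s.
With Δt = 2 h = 7200 s, V = ΣQ_DR · Δt = 143.0 × 7200 = 1.03 × 10^6 m³.

V ≈ 1.03 × 10^6 m³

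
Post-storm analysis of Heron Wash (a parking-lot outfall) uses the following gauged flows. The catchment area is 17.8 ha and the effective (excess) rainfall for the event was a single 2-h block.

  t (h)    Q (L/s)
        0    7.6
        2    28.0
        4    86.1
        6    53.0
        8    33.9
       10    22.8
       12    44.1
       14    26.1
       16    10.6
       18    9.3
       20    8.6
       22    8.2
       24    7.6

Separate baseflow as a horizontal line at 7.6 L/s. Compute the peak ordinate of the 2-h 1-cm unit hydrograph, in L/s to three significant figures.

U_p ≈ 78.5 L/s

Direct runoff: 0.0, 20.4, 78.5, 45.4, 26.3, 15.2, 36.5, 18.5, 3.0, 1.7, 1.0, 0.6, 0.0 L/s; ΣQ_DR = 247.1 L/s, peak = 78.5 L/s.
Runoff depth d = ΣQ_DR·Δt / A = 247.1 × 7200 / (17.8 ha) = 9.995 mm.
The 1-cm UH is the DRH scaled by (10 mm)/d, so U_p = 78.5 × 10/9.995 = 78.5 L/s.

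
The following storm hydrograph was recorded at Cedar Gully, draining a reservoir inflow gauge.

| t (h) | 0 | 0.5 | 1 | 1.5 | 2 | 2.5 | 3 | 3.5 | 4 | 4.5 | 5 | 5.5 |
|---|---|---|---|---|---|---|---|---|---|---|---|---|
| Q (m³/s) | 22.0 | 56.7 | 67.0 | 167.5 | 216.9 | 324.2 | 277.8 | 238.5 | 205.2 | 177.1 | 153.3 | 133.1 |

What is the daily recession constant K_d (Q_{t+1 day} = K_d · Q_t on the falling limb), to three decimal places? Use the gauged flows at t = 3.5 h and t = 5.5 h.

K_d ≈ 0.001

Between t = 3.5 h and t = 5.5 h the flow falls from 238.5 to 133.1 m³/s over 4×0.5 h = 2 h.
Per-interval ratio K = (133.1/238.5)^(1/4) = 0.8643; K_d = K^(24/0.5) = 0.001.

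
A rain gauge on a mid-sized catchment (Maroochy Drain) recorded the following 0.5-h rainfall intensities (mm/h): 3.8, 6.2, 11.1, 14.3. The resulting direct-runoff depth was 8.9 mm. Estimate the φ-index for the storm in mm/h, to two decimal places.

Only the 3 blocks with intensity above φ contribute runoff: 6.2, 11.1, 14.3 mm/h.
Σ(I−φ)·Δt = d  ⇒  (6.2+11.1+14.3 − 3φ)·0.5 = 8.9
φ = (31.60 − 8.9/0.5) / 3 = 4.60 mm/h.

φ ≈ 4.60 mm/h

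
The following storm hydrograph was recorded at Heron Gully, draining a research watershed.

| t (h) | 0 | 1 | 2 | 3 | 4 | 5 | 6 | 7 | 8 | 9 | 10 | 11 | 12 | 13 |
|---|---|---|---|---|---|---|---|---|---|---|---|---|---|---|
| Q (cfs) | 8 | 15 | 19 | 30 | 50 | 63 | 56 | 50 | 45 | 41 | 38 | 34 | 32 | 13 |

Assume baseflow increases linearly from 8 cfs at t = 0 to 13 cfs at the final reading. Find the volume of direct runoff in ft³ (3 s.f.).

V ≈ 1.25 × 10^6 ft³

Direct-runoff ordinates (Q − Q_b): 0.00, 6.62, 10.23, 20.85, 40.46, 53.08, 45.69, 39.31, 33.92, 29.54, 26.15, 21.77, 19.38, 0.00 cfs.
ΣQ_DR = 347.0 cfs.
With Δt = 1 h = 3600 s, V = ΣQ_DR · Δt = 347.0 × 3600 = 1.25 × 10^6 ft³.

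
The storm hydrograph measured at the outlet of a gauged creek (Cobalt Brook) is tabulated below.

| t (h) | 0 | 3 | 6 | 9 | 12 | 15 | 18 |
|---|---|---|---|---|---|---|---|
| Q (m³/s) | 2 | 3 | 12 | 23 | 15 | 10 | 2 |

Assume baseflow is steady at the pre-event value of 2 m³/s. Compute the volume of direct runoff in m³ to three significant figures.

V ≈ 5.72 × 10^5 m³

Direct-runoff ordinates (Q − Q_b): 0.0, 1.0, 10.0, 21.0, 13.0, 8.0, 0.0 m³/s.
ΣQ_DR = 53.00 m³/s.
With Δt = 3 h = 10800 s, V = ΣQ_DR · Δt = 53.00 × 10800 = 5.72 × 10^5 m³.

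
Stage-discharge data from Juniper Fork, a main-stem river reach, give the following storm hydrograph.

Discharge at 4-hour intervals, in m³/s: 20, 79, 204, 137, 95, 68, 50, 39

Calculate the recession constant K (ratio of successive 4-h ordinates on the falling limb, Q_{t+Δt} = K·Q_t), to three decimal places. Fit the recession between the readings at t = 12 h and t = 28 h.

Using the recession-limb readings at t = 12 h and t = 28 h: Q falls from 137 to 39 m³/s over 4 intervals.
K = (Q₂/Q₁)^(1/4) = (39/137)^(1/4) = 0.730.

K ≈ 0.730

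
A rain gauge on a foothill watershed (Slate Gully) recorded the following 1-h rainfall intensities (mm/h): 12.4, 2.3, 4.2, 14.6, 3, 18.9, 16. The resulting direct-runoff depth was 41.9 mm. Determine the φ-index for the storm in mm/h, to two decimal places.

Only the 4 blocks with intensity above φ contribute runoff: 12.4, 14.6, 18.9, 16 mm/h.
Σ(I−φ)·Δt = d  ⇒  (12.4+14.6+18.9+16 − 4φ)·1 = 41.9
φ = (61.90 − 41.9/1) / 4 = 5.00 mm/h.

φ ≈ 5.00 mm/h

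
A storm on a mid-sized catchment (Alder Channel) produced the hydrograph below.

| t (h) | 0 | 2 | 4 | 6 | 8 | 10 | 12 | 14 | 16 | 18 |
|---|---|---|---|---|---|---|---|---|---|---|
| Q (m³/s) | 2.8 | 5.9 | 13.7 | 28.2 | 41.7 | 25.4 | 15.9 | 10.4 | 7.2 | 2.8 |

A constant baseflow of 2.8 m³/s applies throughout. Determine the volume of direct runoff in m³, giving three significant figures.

V ≈ 9.07 × 10^5 m³

Direct-runoff ordinates (Q − Q_b): 0.0, 3.1, 10.9, 25.4, 38.9, 22.6, 13.1, 7.6, 4.4, 0.0 m³/s.
ΣQ_DR = 126.0 m³/s.
With Δt = 2 h = 7200 s, V = ΣQ_DR · Δt = 126.0 × 7200 = 9.07 × 10^5 m³.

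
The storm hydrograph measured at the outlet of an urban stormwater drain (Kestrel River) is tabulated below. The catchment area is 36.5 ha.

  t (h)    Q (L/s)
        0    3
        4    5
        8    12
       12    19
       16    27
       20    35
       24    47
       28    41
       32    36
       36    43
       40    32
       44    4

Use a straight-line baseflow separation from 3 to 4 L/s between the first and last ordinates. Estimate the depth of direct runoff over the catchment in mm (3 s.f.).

d ≈ 10.3 mm

Direct runoff: 0.00, 1.91, 8.82, 15.73, 23.64, 31.55, 43.45, 37.36, 32.27, 39.18, 28.09, 0.00 L/s; ΣQ_DR = 262.0 L/s.
V = ΣQ_DR · Δt = 262.0 × 14400 s = 3.773 × 10^6 L.
Over A = 36.5 ha, depth = V / A = 10.3 mm.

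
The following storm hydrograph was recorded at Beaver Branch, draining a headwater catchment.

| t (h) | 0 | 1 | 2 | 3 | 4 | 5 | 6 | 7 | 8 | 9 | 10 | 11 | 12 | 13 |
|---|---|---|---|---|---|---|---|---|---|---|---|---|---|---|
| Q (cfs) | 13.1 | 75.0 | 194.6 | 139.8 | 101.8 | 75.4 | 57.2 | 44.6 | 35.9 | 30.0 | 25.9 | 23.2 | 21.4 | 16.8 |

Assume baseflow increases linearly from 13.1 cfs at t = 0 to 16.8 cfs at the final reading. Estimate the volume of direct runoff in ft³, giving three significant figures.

V ≈ 2.32 × 10^6 ft³

Direct-runoff ordinates (Q − Q_b): 0.00, 61.62, 180.93, 125.85, 87.56, 60.88, 42.39, 29.51, 20.52, 14.34, 9.95, 6.97, 4.88, 0.00 cfs.
ΣQ_DR = 645.4 cfs.
With Δt = 1 h = 3600 s, V = ΣQ_DR · Δt = 645.4 × 3600 = 2.32 × 10^6 ft³.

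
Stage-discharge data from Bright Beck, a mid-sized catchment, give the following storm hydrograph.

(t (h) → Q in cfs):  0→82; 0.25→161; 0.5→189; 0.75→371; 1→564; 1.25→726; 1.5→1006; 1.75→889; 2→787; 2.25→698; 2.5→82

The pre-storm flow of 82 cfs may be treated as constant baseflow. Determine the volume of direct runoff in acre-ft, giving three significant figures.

Direct-runoff ordinates (Q − Q_b): 0.0, 79.0, 107.0, 289.0, 482.0, 644.0, 924.0, 807.0, 705.0, 616.0, 0.0 cfs.
ΣQ_DR = 4653 cfs.
With Δt = 0.25 h = 900 s, V = ΣQ_DR · Δt = 4653 × 900 = 4.19 × 10^6 ft³ = 96.1 acre-ft.

V ≈ 96.1 acre-ft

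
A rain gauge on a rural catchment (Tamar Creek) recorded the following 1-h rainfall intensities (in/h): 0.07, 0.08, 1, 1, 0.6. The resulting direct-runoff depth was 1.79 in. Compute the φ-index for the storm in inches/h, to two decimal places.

Only the 3 blocks with intensity above φ contribute runoff: 1, 1, 0.6 in/h.
Σ(I−φ)·Δt = d  ⇒  (1+1+0.6 − 3φ)·1 = 1.79
φ = (2.600 − 1.79/1) / 3 = 0.27 in/h.

φ ≈ 0.27 in/h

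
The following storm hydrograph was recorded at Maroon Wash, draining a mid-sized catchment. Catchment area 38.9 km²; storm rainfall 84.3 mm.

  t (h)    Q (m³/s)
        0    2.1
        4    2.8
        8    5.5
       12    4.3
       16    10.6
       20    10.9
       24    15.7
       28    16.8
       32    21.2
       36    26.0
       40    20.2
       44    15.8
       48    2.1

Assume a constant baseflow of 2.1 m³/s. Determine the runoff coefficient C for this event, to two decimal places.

ΣQ_DR = 126.7 m³/s; V = ΣQ_DR·Δt = 1.824 × 10^6 m³.
Runoff depth d = V / A = 46.90 mm.
C = d / P = 46.90 / 84.3 = 0.56.

C ≈ 0.56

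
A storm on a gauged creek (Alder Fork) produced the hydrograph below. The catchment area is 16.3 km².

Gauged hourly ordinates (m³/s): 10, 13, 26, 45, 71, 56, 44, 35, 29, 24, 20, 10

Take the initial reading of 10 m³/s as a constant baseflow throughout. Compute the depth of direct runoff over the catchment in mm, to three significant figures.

Direct runoff: 0.0, 3.0, 16.0, 35.0, 61.0, 46.0, 34.0, 25.0, 19.0, 14.0, 10.0, 0.0 m³/s; ΣQ_DR = 263.0 m³/s.
V = ΣQ_DR · Δt = 263.0 × 3600 s = 9.468 × 10^5 m³.
Over A = 16.3 km², depth = V / A = 58.1 mm.

d ≈ 58.1 mm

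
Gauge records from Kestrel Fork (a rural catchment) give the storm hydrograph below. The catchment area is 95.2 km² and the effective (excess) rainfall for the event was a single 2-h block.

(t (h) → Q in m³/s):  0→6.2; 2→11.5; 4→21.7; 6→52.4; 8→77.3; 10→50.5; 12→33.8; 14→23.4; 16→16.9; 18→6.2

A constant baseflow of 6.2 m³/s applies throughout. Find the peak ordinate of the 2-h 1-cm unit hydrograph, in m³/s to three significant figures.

U_p ≈ 39.5 m³/s

Direct runoff: 0.0, 5.3, 15.5, 46.2, 71.1, 44.3, 27.6, 17.2, 10.7, 0.0 m³/s; ΣQ_DR = 237.9 m³/s, peak = 71.1 m³/s.
Runoff depth d = ΣQ_DR·Δt / A = 237.9 × 7200 / (95.2 km²) = 17.99 mm.
The 1-cm UH is the DRH scaled by (10 mm)/d, so U_p = 71.1 × 10/17.99 = 39.5 m³/s.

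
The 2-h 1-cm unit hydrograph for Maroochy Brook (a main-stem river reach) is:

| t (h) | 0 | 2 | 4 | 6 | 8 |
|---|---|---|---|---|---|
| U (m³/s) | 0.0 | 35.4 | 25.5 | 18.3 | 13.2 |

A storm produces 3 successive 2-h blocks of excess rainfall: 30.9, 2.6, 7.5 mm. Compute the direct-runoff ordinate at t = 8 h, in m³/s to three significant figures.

Q ≈ 64.7 m³/s

By discrete convolution, Q_j = Σ (P_i / 10 mm) · U_{j−i}.
At t = 8 h (j=4): Q = (30.9/10)·13.2 + (2.6/10)·18.3 + (7.5/10)·25.5 = 64.7 m³/s.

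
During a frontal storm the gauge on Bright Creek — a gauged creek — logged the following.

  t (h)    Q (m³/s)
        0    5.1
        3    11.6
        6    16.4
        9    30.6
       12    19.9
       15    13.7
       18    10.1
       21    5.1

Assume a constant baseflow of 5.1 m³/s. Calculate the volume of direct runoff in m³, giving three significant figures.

Direct-runoff ordinates (Q − Q_b): 0.0, 6.5, 11.3, 25.5, 14.8, 8.6, 5.0, 0.0 m³/s.
ΣQ_DR = 71.70 m³/s.
With Δt = 3 h = 10800 s, V = ΣQ_DR · Δt = 71.70 × 10800 = 7.74 × 10^5 m³.

V ≈ 7.74 × 10^5 m³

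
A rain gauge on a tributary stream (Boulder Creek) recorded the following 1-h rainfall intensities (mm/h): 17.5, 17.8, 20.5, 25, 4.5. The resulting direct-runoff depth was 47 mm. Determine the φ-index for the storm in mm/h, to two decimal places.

Only the 4 blocks with intensity above φ contribute runoff: 17.5, 17.8, 20.5, 25 mm/h.
Σ(I−φ)·Δt = d  ⇒  (17.5+17.8+20.5+25 − 4φ)·1 = 47
φ = (80.80 − 47/1) / 4 = 8.45 mm/h.

φ ≈ 8.45 mm/h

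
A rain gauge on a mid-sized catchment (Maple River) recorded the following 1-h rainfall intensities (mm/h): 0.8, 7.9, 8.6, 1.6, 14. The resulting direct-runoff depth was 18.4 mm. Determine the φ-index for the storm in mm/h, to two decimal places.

Only the 3 blocks with intensity above φ contribute runoff: 7.9, 8.6, 14 mm/h.
Σ(I−φ)·Δt = d  ⇒  (7.9+8.6+14 − 3φ)·1 = 18.4
φ = (30.50 − 18.4/1) / 3 = 4.03 mm/h.

φ ≈ 4.03 mm/h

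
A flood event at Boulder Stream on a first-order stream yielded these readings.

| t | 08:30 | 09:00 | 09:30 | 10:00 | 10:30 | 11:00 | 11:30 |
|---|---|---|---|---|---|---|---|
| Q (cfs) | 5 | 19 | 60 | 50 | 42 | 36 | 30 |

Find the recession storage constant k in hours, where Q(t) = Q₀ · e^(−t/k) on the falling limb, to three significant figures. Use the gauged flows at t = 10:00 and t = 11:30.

k ≈ 2.94 h

On the falling limb, Q drops from 50 to 30 cfs between t = 10:00 and t = 11:30 (Δt = 1.5 h).
k = −Δt / ln(Q₂/Q₁) = −1.5 / ln(30/50) = 2.94 h.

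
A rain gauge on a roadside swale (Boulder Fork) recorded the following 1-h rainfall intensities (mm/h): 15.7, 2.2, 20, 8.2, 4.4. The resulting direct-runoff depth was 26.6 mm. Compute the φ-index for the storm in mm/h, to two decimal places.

φ ≈ 5.77 mm/h

Only the 3 blocks with intensity above φ contribute runoff: 15.7, 20, 8.2 mm/h.
Σ(I−φ)·Δt = d  ⇒  (15.7+20+8.2 − 3φ)·1 = 26.6
φ = (43.90 − 26.6/1) / 3 = 5.77 mm/h.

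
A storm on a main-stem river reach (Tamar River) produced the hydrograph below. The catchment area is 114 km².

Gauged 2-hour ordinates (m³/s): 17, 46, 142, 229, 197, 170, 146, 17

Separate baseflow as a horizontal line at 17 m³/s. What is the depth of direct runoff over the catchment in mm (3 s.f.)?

Direct runoff: 0.0, 29.0, 125.0, 212.0, 180.0, 153.0, 129.0, 0.0 m³/s; ΣQ_DR = 828.0 m³/s.
V = ΣQ_DR · Δt = 828.0 × 7200 s = 5.962 × 10^6 m³.
Over A = 114 km², depth = V / A = 52.3 mm.

d ≈ 52.3 mm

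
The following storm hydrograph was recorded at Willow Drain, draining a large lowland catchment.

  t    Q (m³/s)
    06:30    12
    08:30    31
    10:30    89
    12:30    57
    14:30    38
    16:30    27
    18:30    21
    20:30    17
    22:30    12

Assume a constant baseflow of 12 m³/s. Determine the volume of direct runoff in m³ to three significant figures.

Direct-runoff ordinates (Q − Q_b): 0.0, 19.0, 77.0, 45.0, 26.0, 15.0, 9.0, 5.0, 0.0 m³/s.
ΣQ_DR = 196.0 m³/s.
With Δt = 2 h = 7200 s, V = ΣQ_DR · Δt = 196.0 × 7200 = 1.41 × 10^6 m³.

V ≈ 1.41 × 10^6 m³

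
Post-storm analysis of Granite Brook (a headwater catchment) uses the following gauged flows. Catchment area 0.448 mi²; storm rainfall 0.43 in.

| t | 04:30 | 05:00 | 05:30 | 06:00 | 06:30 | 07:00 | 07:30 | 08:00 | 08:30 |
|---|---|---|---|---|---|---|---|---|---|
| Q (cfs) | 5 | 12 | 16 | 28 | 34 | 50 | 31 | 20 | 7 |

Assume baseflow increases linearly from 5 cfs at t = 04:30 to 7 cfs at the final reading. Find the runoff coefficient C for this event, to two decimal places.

C ≈ 0.60

ΣQ_DR = 149.0 cfs; V = ΣQ_DR·Δt = 2.682 × 10^5 ft³.
Runoff depth d = V / A = 0.2577 in.
C = d / P = 0.2577 / 0.43 = 0.60.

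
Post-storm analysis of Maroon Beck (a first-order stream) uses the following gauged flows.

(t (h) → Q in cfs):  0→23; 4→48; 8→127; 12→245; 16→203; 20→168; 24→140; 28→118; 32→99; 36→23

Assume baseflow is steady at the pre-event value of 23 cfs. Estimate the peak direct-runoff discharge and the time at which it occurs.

Subtracting baseflow gives direct-runoff ordinates: 0.0, 25.0, 104.0, 222.0, 180.0, 145.0, 117.0, 95.0, 76.0, 0.0 cfs.
The maximum is 222.0 cfs, occurring at the reading for t = 12 h.

Q_p = 222.0 cfs at t = 12 h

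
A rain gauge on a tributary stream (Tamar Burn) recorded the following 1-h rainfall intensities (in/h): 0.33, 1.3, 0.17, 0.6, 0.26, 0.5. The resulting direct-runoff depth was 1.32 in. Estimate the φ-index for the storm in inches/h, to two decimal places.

Only the 3 blocks with intensity above φ contribute runoff: 1.3, 0.6, 0.5 in/h.
Σ(I−φ)·Δt = d  ⇒  (1.3+0.6+0.5 − 3φ)·1 = 1.32
φ = (2.400 − 1.32/1) / 3 = 0.36 in/h.

φ ≈ 0.36 in/h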